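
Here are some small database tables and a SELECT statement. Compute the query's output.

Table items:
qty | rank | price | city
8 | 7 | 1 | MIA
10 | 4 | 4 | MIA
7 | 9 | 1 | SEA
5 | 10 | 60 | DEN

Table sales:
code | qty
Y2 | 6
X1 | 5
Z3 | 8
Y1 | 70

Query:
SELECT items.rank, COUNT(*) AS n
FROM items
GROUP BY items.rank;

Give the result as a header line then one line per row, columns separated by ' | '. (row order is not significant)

After GROUP BY (4 rows):
items.rank | n
7 | 1
4 | 1
9 | 1
10 | 1

== RESULT ==
items.rank | n
7 | 1
4 | 1
9 | 1
10 | 1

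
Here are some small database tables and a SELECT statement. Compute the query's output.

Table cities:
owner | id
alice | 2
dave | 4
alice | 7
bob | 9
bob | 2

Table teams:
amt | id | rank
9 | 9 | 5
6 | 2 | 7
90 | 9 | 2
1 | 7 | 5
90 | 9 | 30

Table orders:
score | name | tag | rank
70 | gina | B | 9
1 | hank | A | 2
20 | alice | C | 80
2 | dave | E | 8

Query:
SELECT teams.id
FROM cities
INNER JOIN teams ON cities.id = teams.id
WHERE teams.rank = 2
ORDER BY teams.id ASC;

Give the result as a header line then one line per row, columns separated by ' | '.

After JOIN teams (6 rows):
cities.owner | cities.id | teams.amt | teams.id | teams.rank
alice | 2 | 6 | 2 | 7
alice | 7 | 1 | 7 | 5
bob | 9 | 9 | 9 | 5
bob | 9 | 90 | 9 | 2
bob | 9 | 90 | 9 | 30
bob | 2 | 6 | 2 | 7
After WHERE (1 rows):
cities.owner | cities.id | teams.amt | teams.id | teams.rank
bob | 9 | 90 | 9 | 2
After SELECT (1 rows):
teams.id
9
After ORDER BY (1 rows):
teams.id
9

== RESULT ==
teams.id
9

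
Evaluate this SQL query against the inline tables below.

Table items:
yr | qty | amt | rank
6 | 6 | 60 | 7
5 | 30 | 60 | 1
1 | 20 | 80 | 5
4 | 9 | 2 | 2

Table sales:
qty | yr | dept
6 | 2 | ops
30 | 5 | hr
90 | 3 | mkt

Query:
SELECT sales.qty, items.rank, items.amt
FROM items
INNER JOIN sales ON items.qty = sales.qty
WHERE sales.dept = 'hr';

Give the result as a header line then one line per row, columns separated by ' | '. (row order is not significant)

== RESULT ==
sales.qty | items.rank | items.amt
30 | 1 | 60

Derivation:
After JOIN sales (2 rows):
items.yr | items.qty | items.amt | items.rank | sales.qty | sales.yr | sales.dept
6 | 6 | 60 | 7 | 6 | 2 | ops
5 | 30 | 60 | 1 | 30 | 5 | hr
After WHERE (1 rows):
items.yr | items.qty | items.amt | items.rank | sales.qty | sales.yr | sales.dept
5 | 30 | 60 | 1 | 30 | 5 | hr
After SELECT (1 rows):
sales.qty | items.rank | items.amt
30 | 1 | 60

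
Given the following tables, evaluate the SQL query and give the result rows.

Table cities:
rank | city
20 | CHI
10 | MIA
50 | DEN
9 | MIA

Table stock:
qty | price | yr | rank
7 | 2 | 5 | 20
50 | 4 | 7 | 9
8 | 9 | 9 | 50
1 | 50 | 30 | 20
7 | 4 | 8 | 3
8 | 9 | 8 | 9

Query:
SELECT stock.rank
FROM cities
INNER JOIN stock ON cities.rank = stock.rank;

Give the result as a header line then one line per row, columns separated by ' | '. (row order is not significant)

After JOIN stock (5 rows):
cities.rank | cities.city | stock.qty | stock.price | stock.yr | stock.rank
20 | CHI | 7 | 2 | 5 | 20
20 | CHI | 1 | 50 | 30 | 20
50 | DEN | 8 | 9 | 9 | 50
9 | MIA | 50 | 4 | 7 | 9
9 | MIA | 8 | 9 | 8 | 9
After SELECT (5 rows):
stock.rank
20
20
50
9
9

== RESULT ==
stock.rank
20
20
50
9
9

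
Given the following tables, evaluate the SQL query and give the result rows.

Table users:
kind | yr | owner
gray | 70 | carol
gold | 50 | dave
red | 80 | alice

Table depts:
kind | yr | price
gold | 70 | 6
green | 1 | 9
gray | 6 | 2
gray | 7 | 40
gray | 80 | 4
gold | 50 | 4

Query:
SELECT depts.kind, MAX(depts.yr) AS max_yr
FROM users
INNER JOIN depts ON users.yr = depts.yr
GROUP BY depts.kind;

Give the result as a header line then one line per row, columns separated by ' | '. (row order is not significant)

== RESULT ==
depts.kind | max_yr
gold | 70
gray | 80

Derivation:
After JOIN depts (3 rows):
users.kind | users.yr | users.owner | depts.kind | depts.yr | depts.price
gray | 70 | carol | gold | 70 | 6
gold | 50 | dave | gold | 50 | 4
red | 80 | alice | gray | 80 | 4
After GROUP BY (2 rows):
depts.kind | max_yr
gold | 70
gray | 80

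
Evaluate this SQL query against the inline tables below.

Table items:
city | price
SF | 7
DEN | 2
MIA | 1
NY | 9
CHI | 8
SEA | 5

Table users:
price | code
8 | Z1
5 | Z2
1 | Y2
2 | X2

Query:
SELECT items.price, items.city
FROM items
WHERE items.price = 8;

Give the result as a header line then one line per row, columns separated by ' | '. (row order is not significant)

== RESULT ==
items.price | items.city
8 | CHI

Derivation:
After WHERE (1 rows):
items.city | items.price
CHI | 8
After SELECT (1 rows):
items.price | items.city
8 | CHI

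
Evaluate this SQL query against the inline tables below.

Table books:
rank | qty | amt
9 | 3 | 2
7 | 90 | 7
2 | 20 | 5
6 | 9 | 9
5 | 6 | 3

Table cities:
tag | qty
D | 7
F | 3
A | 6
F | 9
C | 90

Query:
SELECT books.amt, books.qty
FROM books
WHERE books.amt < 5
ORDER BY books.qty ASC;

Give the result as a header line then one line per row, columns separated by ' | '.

After WHERE (2 rows):
books.rank | books.qty | books.amt
9 | 3 | 2
5 | 6 | 3
After SELECT (2 rows):
books.amt | books.qty
2 | 3
3 | 6
After ORDER BY (2 rows):
books.amt | books.qty
2 | 3
3 | 6

== RESULT ==
books.amt | books.qty
2 | 3
3 | 6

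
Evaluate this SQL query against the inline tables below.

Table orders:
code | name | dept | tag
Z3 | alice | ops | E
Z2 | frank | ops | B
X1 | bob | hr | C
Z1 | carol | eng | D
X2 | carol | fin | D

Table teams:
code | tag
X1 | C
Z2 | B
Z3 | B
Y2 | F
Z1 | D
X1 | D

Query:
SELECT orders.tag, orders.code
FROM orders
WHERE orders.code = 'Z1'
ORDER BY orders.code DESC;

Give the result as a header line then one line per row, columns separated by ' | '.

== RESULT ==
orders.tag | orders.code
D | Z1

Derivation:
After WHERE (1 rows):
orders.code | orders.name | orders.dept | orders.tag
Z1 | carol | eng | D
After SELECT (1 rows):
orders.tag | orders.code
D | Z1
After ORDER BY (1 rows):
orders.tag | orders.code
D | Z1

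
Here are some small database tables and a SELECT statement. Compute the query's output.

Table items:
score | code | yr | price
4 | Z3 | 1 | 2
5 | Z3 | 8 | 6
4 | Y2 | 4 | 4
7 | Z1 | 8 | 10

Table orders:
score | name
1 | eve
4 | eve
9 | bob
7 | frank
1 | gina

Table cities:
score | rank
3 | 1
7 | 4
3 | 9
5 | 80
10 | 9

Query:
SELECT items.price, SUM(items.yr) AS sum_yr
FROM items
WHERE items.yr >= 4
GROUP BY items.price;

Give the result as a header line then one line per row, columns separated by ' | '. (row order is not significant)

== RESULT ==
items.price | sum_yr
6 | 8
4 | 4
10 | 8

Derivation:
After WHERE (3 rows):
items.score | items.code | items.yr | items.price
5 | Z3 | 8 | 6
4 | Y2 | 4 | 4
7 | Z1 | 8 | 10
After GROUP BY (3 rows):
items.price | sum_yr
6 | 8
4 | 4
10 | 8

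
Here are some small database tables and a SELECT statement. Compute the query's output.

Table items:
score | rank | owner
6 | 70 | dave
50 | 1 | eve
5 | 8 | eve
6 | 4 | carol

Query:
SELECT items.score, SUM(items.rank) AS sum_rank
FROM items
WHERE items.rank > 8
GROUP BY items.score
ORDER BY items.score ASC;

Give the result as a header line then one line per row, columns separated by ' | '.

== RESULT ==
items.score | sum_rank
6 | 70

Derivation:
After WHERE (1 rows):
items.score | items.rank | items.owner
6 | 70 | dave
After GROUP BY (1 rows):
items.score | sum_rank
6 | 70
After ORDER BY (1 rows):
items.score | sum_rank
6 | 70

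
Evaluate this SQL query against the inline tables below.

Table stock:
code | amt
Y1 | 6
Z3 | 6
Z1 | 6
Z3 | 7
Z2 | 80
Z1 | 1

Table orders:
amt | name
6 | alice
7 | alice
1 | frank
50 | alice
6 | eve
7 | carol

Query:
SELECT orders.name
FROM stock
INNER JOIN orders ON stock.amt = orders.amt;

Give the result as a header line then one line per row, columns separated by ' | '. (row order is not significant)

After JOIN orders (9 rows):
stock.code | stock.amt | orders.amt | orders.name
Y1 | 6 | 6 | alice
Y1 | 6 | 6 | eve
Z3 | 6 | 6 | alice
Z3 | 6 | 6 | eve
Z1 | 6 | 6 | alice
Z1 | 6 | 6 | eve
Z3 | 7 | 7 | alice
Z3 | 7 | 7 | carol
Z1 | 1 | 1 | frank
After SELECT (9 rows):
orders.name
alice
eve
alice
eve
alice
eve
alice
carol
frank

== RESULT ==
orders.name
alice
eve
alice
eve
alice
eve
alice
carol
frank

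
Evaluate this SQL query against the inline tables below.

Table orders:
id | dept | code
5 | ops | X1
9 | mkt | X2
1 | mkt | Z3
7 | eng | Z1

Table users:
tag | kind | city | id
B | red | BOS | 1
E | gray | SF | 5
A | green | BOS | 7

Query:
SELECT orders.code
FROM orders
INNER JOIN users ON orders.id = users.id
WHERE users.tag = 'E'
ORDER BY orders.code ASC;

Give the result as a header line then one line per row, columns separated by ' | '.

== RESULT ==
orders.code
X1

Derivation:
After JOIN users (3 rows):
orders.id | orders.dept | orders.code | users.tag | users.kind | users.city | users.id
5 | ops | X1 | E | gray | SF | 5
1 | mkt | Z3 | B | red | BOS | 1
7 | eng | Z1 | A | green | BOS | 7
After WHERE (1 rows):
orders.id | orders.dept | orders.code | users.tag | users.kind | users.city | users.id
5 | ops | X1 | E | gray | SF | 5
After SELECT (1 rows):
orders.code
X1
After ORDER BY (1 rows):
orders.code
X1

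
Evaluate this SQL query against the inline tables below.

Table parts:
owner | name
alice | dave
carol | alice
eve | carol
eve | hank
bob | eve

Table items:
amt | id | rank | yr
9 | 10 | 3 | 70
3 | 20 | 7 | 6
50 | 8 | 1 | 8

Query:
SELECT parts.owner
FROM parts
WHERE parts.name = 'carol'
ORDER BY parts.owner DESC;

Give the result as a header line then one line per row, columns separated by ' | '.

== RESULT ==
parts.owner
eve

Derivation:
After WHERE (1 rows):
parts.owner | parts.name
eve | carol
After SELECT (1 rows):
parts.owner
eve
After ORDER BY (1 rows):
parts.owner
eve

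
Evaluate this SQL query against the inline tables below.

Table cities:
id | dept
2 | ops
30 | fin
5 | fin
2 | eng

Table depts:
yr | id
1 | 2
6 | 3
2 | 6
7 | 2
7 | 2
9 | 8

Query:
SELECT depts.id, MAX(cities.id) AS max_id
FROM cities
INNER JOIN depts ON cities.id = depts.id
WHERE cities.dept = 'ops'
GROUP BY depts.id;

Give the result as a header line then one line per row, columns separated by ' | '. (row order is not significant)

After JOIN depts (6 rows):
cities.id | cities.dept | depts.yr | depts.id
2 | ops | 1 | 2
2 | ops | 7 | 2
2 | ops | 7 | 2
2 | eng | 1 | 2
2 | eng | 7 | 2
2 | eng | 7 | 2
After WHERE (3 rows):
cities.id | cities.dept | depts.yr | depts.id
2 | ops | 1 | 2
2 | ops | 7 | 2
2 | ops | 7 | 2
After GROUP BY (1 rows):
depts.id | max_id
2 | 2

== RESULT ==
depts.id | max_id
2 | 2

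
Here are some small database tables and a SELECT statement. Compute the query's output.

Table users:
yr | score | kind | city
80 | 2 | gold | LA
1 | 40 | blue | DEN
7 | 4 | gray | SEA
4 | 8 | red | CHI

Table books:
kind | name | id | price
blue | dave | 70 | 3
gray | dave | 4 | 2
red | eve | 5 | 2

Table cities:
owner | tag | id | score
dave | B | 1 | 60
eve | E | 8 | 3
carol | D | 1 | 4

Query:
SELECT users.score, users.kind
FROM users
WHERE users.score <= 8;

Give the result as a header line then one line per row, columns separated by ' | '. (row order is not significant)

After WHERE (3 rows):
users.yr | users.score | users.kind | users.city
80 | 2 | gold | LA
7 | 4 | gray | SEA
4 | 8 | red | CHI
After SELECT (3 rows):
users.score | users.kind
2 | gold
4 | gray
8 | red

== RESULT ==
users.score | users.kind
2 | gold
4 | gray
8 | red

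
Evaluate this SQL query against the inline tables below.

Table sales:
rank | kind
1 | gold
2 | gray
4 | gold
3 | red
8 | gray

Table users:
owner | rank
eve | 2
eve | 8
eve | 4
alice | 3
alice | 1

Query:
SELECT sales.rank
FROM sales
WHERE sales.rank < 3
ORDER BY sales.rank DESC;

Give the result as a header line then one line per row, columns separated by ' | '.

After WHERE (2 rows):
sales.rank | sales.kind
1 | gold
2 | gray
After SELECT (2 rows):
sales.rank
1
2
After ORDER BY (2 rows):
sales.rank
2
1

== RESULT ==
sales.rank
2
1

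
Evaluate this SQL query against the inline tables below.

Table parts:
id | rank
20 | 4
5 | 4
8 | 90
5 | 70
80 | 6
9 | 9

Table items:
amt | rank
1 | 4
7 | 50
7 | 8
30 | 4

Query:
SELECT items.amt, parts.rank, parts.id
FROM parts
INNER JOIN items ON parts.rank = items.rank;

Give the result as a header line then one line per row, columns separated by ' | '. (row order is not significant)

== RESULT ==
items.amt | parts.rank | parts.id
1 | 4 | 20
30 | 4 | 20
1 | 4 | 5
30 | 4 | 5

Derivation:
After JOIN items (4 rows):
parts.id | parts.rank | items.amt | items.rank
20 | 4 | 1 | 4
20 | 4 | 30 | 4
5 | 4 | 1 | 4
5 | 4 | 30 | 4
After SELECT (4 rows):
items.amt | parts.rank | parts.id
1 | 4 | 20
30 | 4 | 20
1 | 4 | 5
30 | 4 | 5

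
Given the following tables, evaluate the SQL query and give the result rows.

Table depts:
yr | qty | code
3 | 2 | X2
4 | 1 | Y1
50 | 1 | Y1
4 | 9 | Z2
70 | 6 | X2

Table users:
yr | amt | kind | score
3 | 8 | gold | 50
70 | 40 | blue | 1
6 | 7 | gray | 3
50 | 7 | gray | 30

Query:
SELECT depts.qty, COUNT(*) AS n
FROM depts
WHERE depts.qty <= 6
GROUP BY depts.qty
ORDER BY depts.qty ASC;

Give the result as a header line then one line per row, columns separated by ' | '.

After WHERE (4 rows):
depts.yr | depts.qty | depts.code
3 | 2 | X2
4 | 1 | Y1
50 | 1 | Y1
70 | 6 | X2
After GROUP BY (3 rows):
depts.qty | n
2 | 1
1 | 2
6 | 1
After ORDER BY (3 rows):
depts.qty | n
1 | 2
2 | 1
6 | 1

== RESULT ==
depts.qty | n
1 | 2
2 | 1
6 | 1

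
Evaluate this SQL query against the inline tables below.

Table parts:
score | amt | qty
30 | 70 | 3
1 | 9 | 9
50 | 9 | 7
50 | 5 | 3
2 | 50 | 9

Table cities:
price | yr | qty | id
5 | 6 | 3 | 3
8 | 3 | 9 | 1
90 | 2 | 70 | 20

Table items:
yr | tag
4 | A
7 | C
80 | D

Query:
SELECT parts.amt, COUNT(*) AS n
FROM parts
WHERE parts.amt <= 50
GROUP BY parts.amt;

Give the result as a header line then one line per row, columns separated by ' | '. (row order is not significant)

== RESULT ==
parts.amt | n
9 | 2
5 | 1
50 | 1

Derivation:
After WHERE (4 rows):
parts.score | parts.amt | parts.qty
1 | 9 | 9
50 | 9 | 7
50 | 5 | 3
2 | 50 | 9
After GROUP BY (3 rows):
parts.amt | n
9 | 2
5 | 1
50 | 1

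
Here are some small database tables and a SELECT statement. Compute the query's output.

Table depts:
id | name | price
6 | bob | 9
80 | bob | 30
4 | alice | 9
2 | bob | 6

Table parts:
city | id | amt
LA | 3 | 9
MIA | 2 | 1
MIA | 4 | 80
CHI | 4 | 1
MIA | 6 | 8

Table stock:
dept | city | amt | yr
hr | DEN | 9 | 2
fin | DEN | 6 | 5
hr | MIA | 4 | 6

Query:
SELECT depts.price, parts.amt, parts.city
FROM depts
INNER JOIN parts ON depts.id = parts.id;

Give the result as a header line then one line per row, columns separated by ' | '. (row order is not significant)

== RESULT ==
depts.price | parts.amt | parts.city
9 | 8 | MIA
9 | 80 | MIA
9 | 1 | CHI
6 | 1 | MIA

Derivation:
After JOIN parts (4 rows):
depts.id | depts.name | depts.price | parts.city | parts.id | parts.amt
6 | bob | 9 | MIA | 6 | 8
4 | alice | 9 | MIA | 4 | 80
4 | alice | 9 | CHI | 4 | 1
2 | bob | 6 | MIA | 2 | 1
After SELECT (4 rows):
depts.price | parts.amt | parts.city
9 | 8 | MIA
9 | 80 | MIA
9 | 1 | CHI
6 | 1 | MIA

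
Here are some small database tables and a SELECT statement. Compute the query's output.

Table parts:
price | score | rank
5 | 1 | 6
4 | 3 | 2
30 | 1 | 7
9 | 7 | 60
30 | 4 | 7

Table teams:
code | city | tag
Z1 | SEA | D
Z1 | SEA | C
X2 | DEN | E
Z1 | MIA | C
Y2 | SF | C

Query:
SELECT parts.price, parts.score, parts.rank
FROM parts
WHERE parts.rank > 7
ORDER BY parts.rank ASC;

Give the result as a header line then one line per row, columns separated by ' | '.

After WHERE (1 rows):
parts.price | parts.score | parts.rank
9 | 7 | 60
After SELECT (1 rows):
parts.price | parts.score | parts.rank
9 | 7 | 60
After ORDER BY (1 rows):
parts.price | parts.score | parts.rank
9 | 7 | 60

== RESULT ==
parts.price | parts.score | parts.rank
9 | 7 | 60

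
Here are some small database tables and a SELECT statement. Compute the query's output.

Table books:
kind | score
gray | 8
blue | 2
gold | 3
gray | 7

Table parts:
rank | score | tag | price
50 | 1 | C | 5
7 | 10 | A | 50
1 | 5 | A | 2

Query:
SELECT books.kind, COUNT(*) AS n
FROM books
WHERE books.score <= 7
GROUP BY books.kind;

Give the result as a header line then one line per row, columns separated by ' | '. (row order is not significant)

== RESULT ==
books.kind | n
blue | 1
gold | 1
gray | 1

Derivation:
After WHERE (3 rows):
books.kind | books.score
blue | 2
gold | 3
gray | 7
After GROUP BY (3 rows):
books.kind | n
blue | 1
gold | 1
gray | 1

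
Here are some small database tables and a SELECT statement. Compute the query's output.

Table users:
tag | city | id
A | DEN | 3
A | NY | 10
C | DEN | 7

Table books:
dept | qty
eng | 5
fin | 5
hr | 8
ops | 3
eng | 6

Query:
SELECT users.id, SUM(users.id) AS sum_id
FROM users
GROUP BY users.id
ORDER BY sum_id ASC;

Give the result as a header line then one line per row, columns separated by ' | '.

After GROUP BY (3 rows):
users.id | sum_id
3 | 3
10 | 10
7 | 7
After ORDER BY (3 rows):
users.id | sum_id
3 | 3
7 | 7
10 | 10

== RESULT ==
users.id | sum_id
3 | 3
7 | 7
10 | 10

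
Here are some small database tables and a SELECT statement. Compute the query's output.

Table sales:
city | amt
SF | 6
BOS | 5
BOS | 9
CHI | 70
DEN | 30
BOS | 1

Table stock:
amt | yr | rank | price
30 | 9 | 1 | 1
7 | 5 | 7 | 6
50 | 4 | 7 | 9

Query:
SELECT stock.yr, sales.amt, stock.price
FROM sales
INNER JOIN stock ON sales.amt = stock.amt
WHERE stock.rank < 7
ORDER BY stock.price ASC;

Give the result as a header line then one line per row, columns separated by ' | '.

After JOIN stock (1 rows):
sales.city | sales.amt | stock.amt | stock.yr | stock.rank | stock.price
DEN | 30 | 30 | 9 | 1 | 1
After WHERE (1 rows):
sales.city | sales.amt | stock.amt | stock.yr | stock.rank | stock.price
DEN | 30 | 30 | 9 | 1 | 1
After SELECT (1 rows):
stock.yr | sales.amt | stock.price
9 | 30 | 1
After ORDER BY (1 rows):
stock.yr | sales.amt | stock.price
9 | 30 | 1

== RESULT ==
stock.yr | sales.amt | stock.price
9 | 30 | 1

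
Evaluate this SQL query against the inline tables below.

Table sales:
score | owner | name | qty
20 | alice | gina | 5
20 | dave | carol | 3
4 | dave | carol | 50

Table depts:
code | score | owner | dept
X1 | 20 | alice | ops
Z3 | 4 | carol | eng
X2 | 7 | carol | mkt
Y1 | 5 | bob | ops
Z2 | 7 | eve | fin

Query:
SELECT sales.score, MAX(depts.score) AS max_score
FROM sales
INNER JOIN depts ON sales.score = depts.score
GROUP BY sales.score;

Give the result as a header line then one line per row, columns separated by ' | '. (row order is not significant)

== RESULT ==
sales.score | max_score
20 | 20
4 | 4

Derivation:
After JOIN depts (3 rows):
sales.score | sales.owner | sales.name | sales.qty | depts.code | depts.score | depts.owner | depts.dept
20 | alice | gina | 5 | X1 | 20 | alice | ops
20 | dave | carol | 3 | X1 | 20 | alice | ops
4 | dave | carol | 50 | Z3 | 4 | carol | eng
After GROUP BY (2 rows):
sales.score | max_score
20 | 20
4 | 4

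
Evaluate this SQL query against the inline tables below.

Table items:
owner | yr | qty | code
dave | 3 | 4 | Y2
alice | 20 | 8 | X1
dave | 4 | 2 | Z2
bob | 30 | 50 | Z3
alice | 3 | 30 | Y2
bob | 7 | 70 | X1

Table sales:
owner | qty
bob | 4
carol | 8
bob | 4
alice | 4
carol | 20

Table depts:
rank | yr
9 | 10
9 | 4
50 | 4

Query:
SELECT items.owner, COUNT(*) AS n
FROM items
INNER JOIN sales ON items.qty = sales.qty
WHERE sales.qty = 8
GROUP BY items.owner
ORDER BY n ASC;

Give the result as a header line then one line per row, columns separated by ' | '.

== RESULT ==
items.owner | n
alice | 1

Derivation:
After JOIN sales (4 rows):
items.owner | items.yr | items.qty | items.code | sales.owner | sales.qty
dave | 3 | 4 | Y2 | bob | 4
dave | 3 | 4 | Y2 | bob | 4
dave | 3 | 4 | Y2 | alice | 4
alice | 20 | 8 | X1 | carol | 8
After WHERE (1 rows):
items.owner | items.yr | items.qty | items.code | sales.owner | sales.qty
alice | 20 | 8 | X1 | carol | 8
After GROUP BY (1 rows):
items.owner | n
alice | 1
After ORDER BY (1 rows):
items.owner | n
alice | 1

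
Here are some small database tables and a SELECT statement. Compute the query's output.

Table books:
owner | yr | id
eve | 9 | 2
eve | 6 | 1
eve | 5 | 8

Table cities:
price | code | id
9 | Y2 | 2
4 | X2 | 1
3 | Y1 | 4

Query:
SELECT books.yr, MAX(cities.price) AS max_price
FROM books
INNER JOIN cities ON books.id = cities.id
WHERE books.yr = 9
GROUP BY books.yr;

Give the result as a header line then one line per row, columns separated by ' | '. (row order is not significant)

After JOIN cities (2 rows):
books.owner | books.yr | books.id | cities.price | cities.code | cities.id
eve | 9 | 2 | 9 | Y2 | 2
eve | 6 | 1 | 4 | X2 | 1
After WHERE (1 rows):
books.owner | books.yr | books.id | cities.price | cities.code | cities.id
eve | 9 | 2 | 9 | Y2 | 2
After GROUP BY (1 rows):
books.yr | max_price
9 | 9

== RESULT ==
books.yr | max_price
9 | 9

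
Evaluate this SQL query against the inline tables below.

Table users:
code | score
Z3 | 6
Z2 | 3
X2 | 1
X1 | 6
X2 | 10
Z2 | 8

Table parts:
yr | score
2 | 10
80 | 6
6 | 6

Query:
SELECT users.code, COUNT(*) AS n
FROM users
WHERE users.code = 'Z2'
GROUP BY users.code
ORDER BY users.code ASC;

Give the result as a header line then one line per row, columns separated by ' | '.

== RESULT ==
users.code | n
Z2 | 2

Derivation:
After WHERE (2 rows):
users.code | users.score
Z2 | 3
Z2 | 8
After GROUP BY (1 rows):
users.code | n
Z2 | 2
After ORDER BY (1 rows):
users.code | n
Z2 | 2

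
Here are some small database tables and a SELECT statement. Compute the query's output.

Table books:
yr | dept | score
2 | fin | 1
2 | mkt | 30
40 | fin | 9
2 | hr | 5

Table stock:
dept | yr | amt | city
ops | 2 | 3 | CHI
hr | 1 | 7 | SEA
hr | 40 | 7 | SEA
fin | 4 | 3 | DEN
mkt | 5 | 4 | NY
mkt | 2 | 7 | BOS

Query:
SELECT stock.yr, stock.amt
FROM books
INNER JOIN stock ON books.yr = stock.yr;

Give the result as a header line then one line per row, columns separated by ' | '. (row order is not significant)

After JOIN stock (7 rows):
books.yr | books.dept | books.score | stock.dept | stock.yr | stock.amt | stock.city
2 | fin | 1 | ops | 2 | 3 | CHI
2 | fin | 1 | mkt | 2 | 7 | BOS
2 | mkt | 30 | ops | 2 | 3 | CHI
2 | mkt | 30 | mkt | 2 | 7 | BOS
40 | fin | 9 | hr | 40 | 7 | SEA
2 | hr | 5 | ops | 2 | 3 | CHI
2 | hr | 5 | mkt | 2 | 7 | BOS
After SELECT (7 rows):
stock.yr | stock.amt
2 | 3
2 | 7
2 | 3
2 | 7
40 | 7
2 | 3
2 | 7

== RESULT ==
stock.yr | stock.amt
2 | 3
2 | 7
2 | 3
2 | 7
40 | 7
2 | 3
2 | 7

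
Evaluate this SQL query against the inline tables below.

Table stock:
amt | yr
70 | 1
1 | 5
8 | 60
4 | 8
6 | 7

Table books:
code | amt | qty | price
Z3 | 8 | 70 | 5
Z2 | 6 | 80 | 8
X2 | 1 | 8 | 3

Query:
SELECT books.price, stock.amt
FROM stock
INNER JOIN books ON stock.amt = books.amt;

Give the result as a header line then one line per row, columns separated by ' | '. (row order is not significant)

== RESULT ==
books.price | stock.amt
3 | 1
5 | 8
8 | 6

Derivation:
After JOIN books (3 rows):
stock.amt | stock.yr | books.code | books.amt | books.qty | books.price
1 | 5 | X2 | 1 | 8 | 3
8 | 60 | Z3 | 8 | 70 | 5
6 | 7 | Z2 | 6 | 80 | 8
After SELECT (3 rows):
books.price | stock.amt
3 | 1
5 | 8
8 | 6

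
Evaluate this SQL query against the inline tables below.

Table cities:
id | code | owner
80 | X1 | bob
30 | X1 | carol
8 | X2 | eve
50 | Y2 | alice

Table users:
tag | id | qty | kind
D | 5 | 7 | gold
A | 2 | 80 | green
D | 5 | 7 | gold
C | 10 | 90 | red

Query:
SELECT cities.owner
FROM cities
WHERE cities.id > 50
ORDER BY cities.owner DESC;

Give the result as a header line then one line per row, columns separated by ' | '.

== RESULT ==
cities.owner
bob

Derivation:
After WHERE (1 rows):
cities.id | cities.code | cities.owner
80 | X1 | bob
After SELECT (1 rows):
cities.owner
bob
After ORDER BY (1 rows):
cities.owner
bob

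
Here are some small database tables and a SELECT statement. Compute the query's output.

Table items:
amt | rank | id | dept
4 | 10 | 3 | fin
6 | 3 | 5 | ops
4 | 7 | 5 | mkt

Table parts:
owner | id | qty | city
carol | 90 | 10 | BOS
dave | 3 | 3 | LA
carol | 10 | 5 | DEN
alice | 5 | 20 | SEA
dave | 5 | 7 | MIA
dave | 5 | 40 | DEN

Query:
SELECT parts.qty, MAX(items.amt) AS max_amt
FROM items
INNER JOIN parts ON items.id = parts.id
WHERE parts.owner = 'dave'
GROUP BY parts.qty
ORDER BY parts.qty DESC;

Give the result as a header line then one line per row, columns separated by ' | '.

After JOIN parts (7 rows):
items.amt | items.rank | items.id | items.dept | parts.owner | parts.id | parts.qty | parts.city
4 | 10 | 3 | fin | dave | 3 | 3 | LA
6 | 3 | 5 | ops | alice | 5 | 20 | SEA
6 | 3 | 5 | ops | dave | 5 | 7 | MIA
6 | 3 | 5 | ops | dave | 5 | 40 | DEN
4 | 7 | 5 | mkt | alice | 5 | 20 | SEA
4 | 7 | 5 | mkt | dave | 5 | 7 | MIA
4 | 7 | 5 | mkt | dave | 5 | 40 | DEN
After WHERE (5 rows):
items.amt | items.rank | items.id | items.dept | parts.owner | parts.id | parts.qty | parts.city
4 | 10 | 3 | fin | dave | 3 | 3 | LA
6 | 3 | 5 | ops | dave | 5 | 7 | MIA
6 | 3 | 5 | ops | dave | 5 | 40 | DEN
4 | 7 | 5 | mkt | dave | 5 | 7 | MIA
4 | 7 | 5 | mkt | dave | 5 | 40 | DEN
After GROUP BY (3 rows):
parts.qty | max_amt
3 | 4
7 | 6
40 | 6
After ORDER BY (3 rows):
parts.qty | max_amt
40 | 6
7 | 6
3 | 4

== RESULT ==
parts.qty | max_amt
40 | 6
7 | 6
3 | 4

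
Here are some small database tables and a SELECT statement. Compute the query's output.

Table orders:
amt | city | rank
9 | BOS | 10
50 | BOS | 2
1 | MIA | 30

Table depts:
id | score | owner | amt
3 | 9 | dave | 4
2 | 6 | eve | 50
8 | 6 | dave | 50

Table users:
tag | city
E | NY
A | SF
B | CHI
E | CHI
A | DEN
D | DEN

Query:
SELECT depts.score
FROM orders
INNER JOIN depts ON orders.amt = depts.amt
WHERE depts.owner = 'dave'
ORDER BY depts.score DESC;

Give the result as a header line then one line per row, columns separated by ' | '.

== RESULT ==
depts.score
6

Derivation:
After JOIN depts (2 rows):
orders.amt | orders.city | orders.rank | depts.id | depts.score | depts.owner | depts.amt
50 | BOS | 2 | 2 | 6 | eve | 50
50 | BOS | 2 | 8 | 6 | dave | 50
After WHERE (1 rows):
orders.amt | orders.city | orders.rank | depts.id | depts.score | depts.owner | depts.amt
50 | BOS | 2 | 8 | 6 | dave | 50
After SELECT (1 rows):
depts.score
6
After ORDER BY (1 rows):
depts.score
6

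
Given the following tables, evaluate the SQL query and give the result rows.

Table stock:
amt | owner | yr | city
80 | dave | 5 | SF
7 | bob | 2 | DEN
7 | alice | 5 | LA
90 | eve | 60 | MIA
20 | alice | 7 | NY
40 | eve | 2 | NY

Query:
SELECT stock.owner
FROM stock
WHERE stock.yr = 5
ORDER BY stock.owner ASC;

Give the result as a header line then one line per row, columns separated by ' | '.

== RESULT ==
stock.owner
alice
dave

Derivation:
After WHERE (2 rows):
stock.amt | stock.owner | stock.yr | stock.city
80 | dave | 5 | SF
7 | alice | 5 | LA
After SELECT (2 rows):
stock.owner
dave
alice
After ORDER BY (2 rows):
stock.owner
alice
dave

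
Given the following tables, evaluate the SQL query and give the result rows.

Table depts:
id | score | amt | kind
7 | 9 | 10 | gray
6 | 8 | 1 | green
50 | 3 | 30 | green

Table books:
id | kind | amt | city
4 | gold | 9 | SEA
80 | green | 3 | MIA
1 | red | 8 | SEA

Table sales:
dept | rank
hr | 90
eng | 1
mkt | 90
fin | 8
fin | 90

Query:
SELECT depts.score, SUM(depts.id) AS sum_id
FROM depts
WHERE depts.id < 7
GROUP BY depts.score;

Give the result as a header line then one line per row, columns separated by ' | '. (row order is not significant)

== RESULT ==
depts.score | sum_id
8 | 6

Derivation:
After WHERE (1 rows):
depts.id | depts.score | depts.amt | depts.kind
6 | 8 | 1 | green
After GROUP BY (1 rows):
depts.score | sum_id
8 | 6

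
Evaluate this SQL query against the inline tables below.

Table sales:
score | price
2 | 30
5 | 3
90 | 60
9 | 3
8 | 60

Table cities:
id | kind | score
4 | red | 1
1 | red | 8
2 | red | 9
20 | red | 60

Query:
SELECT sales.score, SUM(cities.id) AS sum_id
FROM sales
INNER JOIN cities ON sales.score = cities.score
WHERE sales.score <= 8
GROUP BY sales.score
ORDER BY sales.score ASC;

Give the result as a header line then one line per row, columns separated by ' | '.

== RESULT ==
sales.score | sum_id
8 | 1

Derivation:
After JOIN cities (2 rows):
sales.score | sales.price | cities.id | cities.kind | cities.score
9 | 3 | 2 | red | 9
8 | 60 | 1 | red | 8
After WHERE (1 rows):
sales.score | sales.price | cities.id | cities.kind | cities.score
8 | 60 | 1 | red | 8
After GROUP BY (1 rows):
sales.score | sum_id
8 | 1
After ORDER BY (1 rows):
sales.score | sum_id
8 | 1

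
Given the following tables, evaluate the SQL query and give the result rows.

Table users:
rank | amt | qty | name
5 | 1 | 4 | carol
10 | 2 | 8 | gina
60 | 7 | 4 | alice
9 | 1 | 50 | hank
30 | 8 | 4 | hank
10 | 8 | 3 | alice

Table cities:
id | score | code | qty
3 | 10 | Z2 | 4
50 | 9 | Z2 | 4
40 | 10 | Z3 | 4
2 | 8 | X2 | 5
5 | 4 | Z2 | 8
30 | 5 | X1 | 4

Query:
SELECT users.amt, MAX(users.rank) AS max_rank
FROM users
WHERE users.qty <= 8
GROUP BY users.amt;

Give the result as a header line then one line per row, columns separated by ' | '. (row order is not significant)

After WHERE (5 rows):
users.rank | users.amt | users.qty | users.name
5 | 1 | 4 | carol
10 | 2 | 8 | gina
60 | 7 | 4 | alice
30 | 8 | 4 | hank
10 | 8 | 3 | alice
After GROUP BY (4 rows):
users.amt | max_rank
1 | 5
2 | 10
7 | 60
8 | 30

== RESULT ==
users.amt | max_rank
1 | 5
2 | 10
7 | 60
8 | 30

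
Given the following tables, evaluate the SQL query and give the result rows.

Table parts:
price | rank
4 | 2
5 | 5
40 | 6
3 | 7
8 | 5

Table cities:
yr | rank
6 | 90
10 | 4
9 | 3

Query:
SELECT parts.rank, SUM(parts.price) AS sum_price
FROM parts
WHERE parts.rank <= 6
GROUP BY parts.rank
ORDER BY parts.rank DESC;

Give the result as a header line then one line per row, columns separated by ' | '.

== RESULT ==
parts.rank | sum_price
6 | 40
5 | 13
2 | 4

Derivation:
After WHERE (4 rows):
parts.price | parts.rank
4 | 2
5 | 5
40 | 6
8 | 5
After GROUP BY (3 rows):
parts.rank | sum_price
2 | 4
5 | 13
6 | 40
After ORDER BY (3 rows):
parts.rank | sum_price
6 | 40
5 | 13
2 | 4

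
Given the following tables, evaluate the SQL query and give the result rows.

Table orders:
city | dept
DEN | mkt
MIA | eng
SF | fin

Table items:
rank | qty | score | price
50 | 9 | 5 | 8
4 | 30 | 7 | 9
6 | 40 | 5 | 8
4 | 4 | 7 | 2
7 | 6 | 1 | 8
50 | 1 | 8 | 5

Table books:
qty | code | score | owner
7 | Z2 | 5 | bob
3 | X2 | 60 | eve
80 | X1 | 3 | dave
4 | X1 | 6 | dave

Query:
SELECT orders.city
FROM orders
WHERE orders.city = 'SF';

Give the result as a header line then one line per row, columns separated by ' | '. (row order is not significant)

After WHERE (1 rows):
orders.city | orders.dept
SF | fin
After SELECT (1 rows):
orders.city
SF

== RESULT ==
orders.city
SF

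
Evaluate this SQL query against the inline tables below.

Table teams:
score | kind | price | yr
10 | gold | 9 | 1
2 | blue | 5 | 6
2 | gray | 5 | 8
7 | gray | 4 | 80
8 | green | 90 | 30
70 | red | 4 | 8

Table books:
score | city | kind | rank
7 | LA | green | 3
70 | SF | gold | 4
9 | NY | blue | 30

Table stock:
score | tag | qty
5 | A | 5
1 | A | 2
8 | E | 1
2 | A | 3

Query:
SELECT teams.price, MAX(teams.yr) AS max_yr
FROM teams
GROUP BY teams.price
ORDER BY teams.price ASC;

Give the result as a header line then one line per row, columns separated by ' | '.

== RESULT ==
teams.price | max_yr
4 | 80
5 | 8
9 | 1
90 | 30

Derivation:
After GROUP BY (4 rows):
teams.price | max_yr
9 | 1
5 | 8
4 | 80
90 | 30
After ORDER BY (4 rows):
teams.price | max_yr
4 | 80
5 | 8
9 | 1
90 | 30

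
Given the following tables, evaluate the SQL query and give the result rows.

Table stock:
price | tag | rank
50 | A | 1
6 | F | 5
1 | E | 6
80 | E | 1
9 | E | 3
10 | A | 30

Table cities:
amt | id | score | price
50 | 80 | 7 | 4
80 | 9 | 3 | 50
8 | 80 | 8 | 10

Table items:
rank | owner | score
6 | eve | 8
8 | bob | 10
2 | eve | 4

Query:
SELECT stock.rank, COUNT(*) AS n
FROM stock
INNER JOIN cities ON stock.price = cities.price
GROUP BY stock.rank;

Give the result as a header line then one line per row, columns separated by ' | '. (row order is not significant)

== RESULT ==
stock.rank | n
1 | 1
30 | 1

Derivation:
After JOIN cities (2 rows):
stock.price | stock.tag | stock.rank | cities.amt | cities.id | cities.score | cities.price
50 | A | 1 | 80 | 9 | 3 | 50
10 | A | 30 | 8 | 80 | 8 | 10
After GROUP BY (2 rows):
stock.rank | n
1 | 1
30 | 1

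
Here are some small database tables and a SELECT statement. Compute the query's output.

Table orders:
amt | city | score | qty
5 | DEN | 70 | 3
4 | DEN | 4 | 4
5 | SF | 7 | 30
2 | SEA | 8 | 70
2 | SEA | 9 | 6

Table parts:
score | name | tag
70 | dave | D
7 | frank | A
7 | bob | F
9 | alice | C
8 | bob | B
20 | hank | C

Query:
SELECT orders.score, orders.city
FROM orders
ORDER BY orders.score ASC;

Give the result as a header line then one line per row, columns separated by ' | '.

After SELECT (5 rows):
orders.score | orders.city
70 | DEN
4 | DEN
7 | SF
8 | SEA
9 | SEA
After ORDER BY (5 rows):
orders.score | orders.city
4 | DEN
7 | SF
8 | SEA
9 | SEA
70 | DEN

== RESULT ==
orders.score | orders.city
4 | DEN
7 | SF
8 | SEA
9 | SEA
70 | DEN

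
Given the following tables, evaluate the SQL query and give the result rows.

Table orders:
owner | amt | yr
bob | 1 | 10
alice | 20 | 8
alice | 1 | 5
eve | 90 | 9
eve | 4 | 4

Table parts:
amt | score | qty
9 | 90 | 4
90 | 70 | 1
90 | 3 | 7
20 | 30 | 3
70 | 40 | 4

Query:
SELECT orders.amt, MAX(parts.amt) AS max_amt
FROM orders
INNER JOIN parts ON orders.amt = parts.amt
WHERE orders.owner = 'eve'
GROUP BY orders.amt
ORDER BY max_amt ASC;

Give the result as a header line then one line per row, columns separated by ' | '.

== RESULT ==
orders.amt | max_amt
90 | 90

Derivation:
After JOIN parts (3 rows):
orders.owner | orders.amt | orders.yr | parts.amt | parts.score | parts.qty
alice | 20 | 8 | 20 | 30 | 3
eve | 90 | 9 | 90 | 70 | 1
eve | 90 | 9 | 90 | 3 | 7
After WHERE (2 rows):
orders.owner | orders.amt | orders.yr | parts.amt | parts.score | parts.qty
eve | 90 | 9 | 90 | 70 | 1
eve | 90 | 9 | 90 | 3 | 7
After GROUP BY (1 rows):
orders.amt | max_amt
90 | 90
After ORDER BY (1 rows):
orders.amt | max_amt
90 | 90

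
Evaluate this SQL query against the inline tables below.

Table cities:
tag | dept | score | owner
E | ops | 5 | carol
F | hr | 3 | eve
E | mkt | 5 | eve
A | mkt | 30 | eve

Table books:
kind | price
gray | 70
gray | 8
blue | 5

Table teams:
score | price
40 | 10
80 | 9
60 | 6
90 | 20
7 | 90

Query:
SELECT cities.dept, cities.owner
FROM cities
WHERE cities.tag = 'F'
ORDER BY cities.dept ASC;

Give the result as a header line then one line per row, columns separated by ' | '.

After WHERE (1 rows):
cities.tag | cities.dept | cities.score | cities.owner
F | hr | 3 | eve
After SELECT (1 rows):
cities.dept | cities.owner
hr | eve
After ORDER BY (1 rows):
cities.dept | cities.owner
hr | eve

== RESULT ==
cities.dept | cities.owner
hr | eve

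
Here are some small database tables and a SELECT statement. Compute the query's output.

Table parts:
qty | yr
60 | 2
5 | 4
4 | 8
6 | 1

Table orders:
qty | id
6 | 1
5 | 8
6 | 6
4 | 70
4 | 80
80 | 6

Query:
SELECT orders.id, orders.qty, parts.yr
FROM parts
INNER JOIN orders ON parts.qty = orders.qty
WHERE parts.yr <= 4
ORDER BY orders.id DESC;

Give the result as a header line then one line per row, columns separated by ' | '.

After JOIN orders (5 rows):
parts.qty | parts.yr | orders.qty | orders.id
5 | 4 | 5 | 8
4 | 8 | 4 | 70
4 | 8 | 4 | 80
6 | 1 | 6 | 1
6 | 1 | 6 | 6
After WHERE (3 rows):
parts.qty | parts.yr | orders.qty | orders.id
5 | 4 | 5 | 8
6 | 1 | 6 | 1
6 | 1 | 6 | 6
After SELECT (3 rows):
orders.id | orders.qty | parts.yr
8 | 5 | 4
1 | 6 | 1
6 | 6 | 1
After ORDER BY (3 rows):
orders.id | orders.qty | parts.yr
8 | 5 | 4
6 | 6 | 1
1 | 6 | 1

== RESULT ==
orders.id | orders.qty | parts.yr
8 | 5 | 4
6 | 6 | 1
1 | 6 | 1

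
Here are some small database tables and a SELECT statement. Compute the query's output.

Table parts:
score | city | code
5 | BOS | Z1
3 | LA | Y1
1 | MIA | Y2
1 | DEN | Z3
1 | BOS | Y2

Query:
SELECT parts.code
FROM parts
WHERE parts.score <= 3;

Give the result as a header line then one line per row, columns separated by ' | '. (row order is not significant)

== RESULT ==
parts.code
Y1
Y2
Z3
Y2

Derivation:
After WHERE (4 rows):
parts.score | parts.city | parts.code
3 | LA | Y1
1 | MIA | Y2
1 | DEN | Z3
1 | BOS | Y2
After SELECT (4 rows):
parts.code
Y1
Y2
Z3
Y2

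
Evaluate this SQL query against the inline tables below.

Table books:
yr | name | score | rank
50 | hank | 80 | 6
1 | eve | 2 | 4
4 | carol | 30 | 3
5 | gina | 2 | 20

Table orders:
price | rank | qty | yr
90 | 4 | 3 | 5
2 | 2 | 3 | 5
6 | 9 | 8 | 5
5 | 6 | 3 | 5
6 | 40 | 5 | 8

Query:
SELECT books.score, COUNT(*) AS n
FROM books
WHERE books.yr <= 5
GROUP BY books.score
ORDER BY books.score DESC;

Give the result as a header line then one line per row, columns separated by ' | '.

== RESULT ==
books.score | n
30 | 1
2 | 2

Derivation:
After WHERE (3 rows):
books.yr | books.name | books.score | books.rank
1 | eve | 2 | 4
4 | carol | 30 | 3
5 | gina | 2 | 20
After GROUP BY (2 rows):
books.score | n
2 | 2
30 | 1
After ORDER BY (2 rows):
books.score | n
30 | 1
2 | 2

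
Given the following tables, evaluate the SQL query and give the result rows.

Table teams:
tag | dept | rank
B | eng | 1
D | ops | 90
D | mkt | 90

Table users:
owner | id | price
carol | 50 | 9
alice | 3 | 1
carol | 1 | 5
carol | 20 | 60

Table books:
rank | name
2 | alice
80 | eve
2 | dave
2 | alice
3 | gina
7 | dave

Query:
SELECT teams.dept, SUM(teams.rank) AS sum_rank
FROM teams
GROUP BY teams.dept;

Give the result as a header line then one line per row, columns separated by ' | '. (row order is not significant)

== RESULT ==
teams.dept | sum_rank
eng | 1
ops | 90
mkt | 90

Derivation:
After GROUP BY (3 rows):
teams.dept | sum_rank
eng | 1
ops | 90
mkt | 90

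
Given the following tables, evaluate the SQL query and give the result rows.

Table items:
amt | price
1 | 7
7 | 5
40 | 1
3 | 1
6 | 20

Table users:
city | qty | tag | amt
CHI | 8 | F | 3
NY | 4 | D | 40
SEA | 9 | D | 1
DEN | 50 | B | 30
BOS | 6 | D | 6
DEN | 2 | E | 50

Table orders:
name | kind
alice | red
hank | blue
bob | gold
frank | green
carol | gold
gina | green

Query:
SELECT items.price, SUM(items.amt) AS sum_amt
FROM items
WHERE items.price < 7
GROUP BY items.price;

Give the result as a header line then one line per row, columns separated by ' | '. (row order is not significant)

== RESULT ==
items.price | sum_amt
5 | 7
1 | 43

Derivation:
After WHERE (3 rows):
items.amt | items.price
7 | 5
40 | 1
3 | 1
After GROUP BY (2 rows):
items.price | sum_amt
5 | 7
1 | 43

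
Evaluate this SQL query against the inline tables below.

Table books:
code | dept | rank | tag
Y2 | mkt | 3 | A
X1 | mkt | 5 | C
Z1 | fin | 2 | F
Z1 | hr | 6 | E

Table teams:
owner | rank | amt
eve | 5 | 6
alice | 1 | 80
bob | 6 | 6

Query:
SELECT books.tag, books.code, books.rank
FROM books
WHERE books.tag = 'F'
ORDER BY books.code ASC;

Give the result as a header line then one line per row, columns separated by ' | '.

== RESULT ==
books.tag | books.code | books.rank
F | Z1 | 2

Derivation:
After WHERE (1 rows):
books.code | books.dept | books.rank | books.tag
Z1 | fin | 2 | F
After SELECT (1 rows):
books.tag | books.code | books.rank
F | Z1 | 2
After ORDER BY (1 rows):
books.tag | books.code | books.rank
F | Z1 | 2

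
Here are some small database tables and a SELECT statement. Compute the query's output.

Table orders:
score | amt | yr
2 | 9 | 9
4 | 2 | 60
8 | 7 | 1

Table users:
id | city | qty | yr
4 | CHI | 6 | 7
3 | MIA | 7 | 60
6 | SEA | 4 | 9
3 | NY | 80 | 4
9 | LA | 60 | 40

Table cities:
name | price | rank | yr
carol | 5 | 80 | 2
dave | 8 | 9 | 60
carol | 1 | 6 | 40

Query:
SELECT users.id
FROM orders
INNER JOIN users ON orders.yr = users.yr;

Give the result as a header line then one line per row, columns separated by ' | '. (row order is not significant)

After JOIN users (2 rows):
orders.score | orders.amt | orders.yr | users.id | users.city | users.qty | users.yr
2 | 9 | 9 | 6 | SEA | 4 | 9
4 | 2 | 60 | 3 | MIA | 7 | 60
After SELECT (2 rows):
users.id
6
3

== RESULT ==
users.id
6
3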